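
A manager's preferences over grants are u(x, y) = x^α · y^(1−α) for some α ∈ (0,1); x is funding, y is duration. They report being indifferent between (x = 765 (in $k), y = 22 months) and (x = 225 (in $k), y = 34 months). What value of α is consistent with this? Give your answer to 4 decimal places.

Indifference: 765^α · 22^(1−α) = 225^α · 34^(1−α).
Rearrange to (765/225)^α = (34/22)^(1−α) and take logs: α·1.2237754 = (1−α)·0.4353181.
With A = 1.2237754 and B = 0.4353181: α·A = (1−α)·B, so α = B/(A+B) = 0.4353181/1.6590935 ≈ 0.2624.

α ≈ 0.2624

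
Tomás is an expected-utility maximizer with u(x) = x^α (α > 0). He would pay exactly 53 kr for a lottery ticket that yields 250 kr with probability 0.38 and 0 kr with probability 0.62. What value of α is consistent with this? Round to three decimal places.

EU(lottery) = 0.38·250^α + 0.62·0 = 0.38·250^α.
Equating: 53^α = 0.38·250^α, i.e. 0.2120^α = 0.38.
Taking logs: α·ln(53/250) = ln(0.38), so α = -0.967584 / -1.551169 ≈ 0.624.

α ≈ 0.624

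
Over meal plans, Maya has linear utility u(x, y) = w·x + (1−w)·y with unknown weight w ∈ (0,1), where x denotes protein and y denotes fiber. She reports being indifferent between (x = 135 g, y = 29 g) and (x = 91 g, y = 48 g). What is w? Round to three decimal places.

u(135,29) = u(91,48) means w·135 + (1−w)·29 = w·91 + (1−w)·48.
w·(135−91) = (1−w)·(48−29), i.e. w·44 = (1−w)·19.
So w/(1−w) = 19/44 = 0.4318, giving w = 19/(44+19) = 0.302.

w = 0.302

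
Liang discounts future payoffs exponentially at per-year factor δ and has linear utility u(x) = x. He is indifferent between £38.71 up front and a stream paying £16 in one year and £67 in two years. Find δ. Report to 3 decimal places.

δ ≈ 0.650

Equating present values: 38.71 = 16δ + 67δ².
That is, 67δ² + 16δ − 38.71 = 0, a quadratic in δ.
By the quadratic formula (taking the positive root), δ = (−16 + √10630.28) / 134 ≈ 0.650.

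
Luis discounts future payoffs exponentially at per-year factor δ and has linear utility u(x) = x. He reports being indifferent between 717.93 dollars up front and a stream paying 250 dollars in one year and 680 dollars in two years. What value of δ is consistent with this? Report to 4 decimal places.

δ ≈ 0.8600

Equating present values: 717.93 = 250δ + 680δ².
Rearranged: 680δ² + 250δ − 717.93 = 0.
δ = (−250 + √(250² + 4·680·717.93)) / (2·680) = (−250 + √2015269.60) / 1360 ≈ 0.8600.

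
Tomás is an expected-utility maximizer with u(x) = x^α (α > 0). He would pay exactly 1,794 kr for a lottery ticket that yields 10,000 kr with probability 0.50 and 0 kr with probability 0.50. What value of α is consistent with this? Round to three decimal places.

α ≈ 0.403

The lottery's expected utility is 0.50·u(10000) + 0.50·u(0) = 0.50·10000^α (since u(0) = 0 for α > 0).
Indifference: 1794^α = 0.50·10000^α, so (1794/10000)^α = 0.50.
Taking logs: α·ln(1794/10000) = ln(0.50), so α = -0.693147 / -1.718137 ≈ 0.403.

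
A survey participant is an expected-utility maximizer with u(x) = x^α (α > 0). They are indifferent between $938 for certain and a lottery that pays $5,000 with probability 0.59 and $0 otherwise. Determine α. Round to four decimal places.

α ≈ 0.3153

EU(lottery) = 0.59·5000^α + 0.41·0 = 0.59·5000^α.
Setting u(938) equal to that: 938^α = 0.59·5000^α ⇒ (938/5000)^α = 0.59.
Taking logs: α·ln(938/5000) = ln(0.59), so α = -0.5276327 / -1.6734432 ≈ 0.3153.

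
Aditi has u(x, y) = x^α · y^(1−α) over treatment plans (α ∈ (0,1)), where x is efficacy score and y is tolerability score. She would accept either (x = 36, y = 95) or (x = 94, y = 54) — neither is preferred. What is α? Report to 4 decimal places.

Indifference: 36^α · 95^(1−α) = 94^α · 54^(1−α).
Taking logs: α·ln 36 + (1−α)·ln 95 = α·ln 94 + (1−α)·ln 54, i.e. α·-0.9597758 = (1−α)·-0.5648928.
With A = -0.9597758 and B = -0.5648928: α·A = (1−α)·B, so α = B/(A+B) = -0.5648928/-1.5246686 ≈ 0.3705.

α ≈ 0.3705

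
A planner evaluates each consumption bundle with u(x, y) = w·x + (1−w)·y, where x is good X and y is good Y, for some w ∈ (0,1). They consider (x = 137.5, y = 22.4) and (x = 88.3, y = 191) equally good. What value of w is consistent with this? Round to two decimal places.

Equating utilities: w·137.5 + (1−w)·22.4 = w·88.3 + (1−w)·191.
Collecting terms: w·49.2 = (1−w)·168.6.
Hence w = 168.6/(49.2+168.6) = 168.6/217.8 = 0.77.

w = 0.77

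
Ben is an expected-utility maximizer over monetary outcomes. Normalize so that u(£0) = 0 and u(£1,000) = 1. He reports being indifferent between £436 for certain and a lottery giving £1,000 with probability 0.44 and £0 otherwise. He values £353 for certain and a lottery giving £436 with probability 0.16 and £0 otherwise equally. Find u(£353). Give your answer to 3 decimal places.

0.070

First, u(£436) = 0.44·u(£1,000) + 0.56·u(£0) = 0.44.
Chaining: u(£353) = 0.16·0.44 + 0.84·0.00 = 0.0704.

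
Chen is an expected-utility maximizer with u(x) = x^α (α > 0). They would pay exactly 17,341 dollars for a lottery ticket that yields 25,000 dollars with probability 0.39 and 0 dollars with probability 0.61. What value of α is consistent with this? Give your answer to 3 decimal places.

α ≈ 2.574

EU(lottery) = 0.39·25000^α + 0.61·0 = 0.39·25000^α.
Indifference: 17341^α = 0.39·25000^α, so (17341/25000)^α = 0.39.
Taking logs: α·ln(17341/25000) = ln(0.39), so α = -0.941609 / -0.365802 ≈ 2.574.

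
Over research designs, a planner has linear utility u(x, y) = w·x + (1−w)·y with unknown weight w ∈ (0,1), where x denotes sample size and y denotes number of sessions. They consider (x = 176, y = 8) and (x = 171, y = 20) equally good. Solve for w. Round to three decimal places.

Indifference: w·176 + (1−w)·8 = w·171 + (1−w)·20.
Collecting terms: w·5 = (1−w)·12.
Hence w = 12/(5+12) = 12/17 = 0.706.

w = 0.706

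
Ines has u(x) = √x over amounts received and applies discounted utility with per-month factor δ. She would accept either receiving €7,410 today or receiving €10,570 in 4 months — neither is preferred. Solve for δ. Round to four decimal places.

Equating discounted utilities: u(7410) = δ^4·u(10570) ⇒ δ^4 = u(7410)/u(10570).
With u(x) = √x: δ^4 = √7410/√10570 = √(7410/10570) = 0.83728.
So δ = 0.83728^(1/4) ≈ 0.9566.

δ ≈ 0.9566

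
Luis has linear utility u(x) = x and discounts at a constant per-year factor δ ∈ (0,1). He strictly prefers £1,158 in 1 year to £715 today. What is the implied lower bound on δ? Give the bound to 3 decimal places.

Under u(x) = x this choice says 715 < δ·1158.
So δ > 715/1158 = 0.61744.

δ > 0.617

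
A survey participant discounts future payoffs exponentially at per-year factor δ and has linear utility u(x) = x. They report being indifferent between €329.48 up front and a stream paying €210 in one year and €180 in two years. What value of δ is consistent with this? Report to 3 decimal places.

Equating present values: 329.48 = 210δ + 180δ².
That is, 180δ² + 210δ − 329.48 = 0, a quadratic in δ.
By the quadratic formula (taking the positive root), δ = (−210 + √281325.60) / 360 ≈ 0.890.

δ ≈ 0.890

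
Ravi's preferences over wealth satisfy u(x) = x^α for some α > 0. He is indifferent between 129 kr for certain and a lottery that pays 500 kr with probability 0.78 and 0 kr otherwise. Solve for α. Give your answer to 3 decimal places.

EU(lottery) = 0.78·500^α + 0.22·0 = 0.78·500^α.
Equating: 129^α = 0.78·500^α, i.e. 0.2580^α = 0.78.
α = ln(0.78) / ln(129/500) = -0.248461/-1.354796 ≈ 0.183.

α ≈ 0.183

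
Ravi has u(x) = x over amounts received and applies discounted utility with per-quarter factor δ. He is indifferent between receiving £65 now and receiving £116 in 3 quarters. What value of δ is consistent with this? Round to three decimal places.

The payoff in 3 quarters is discounted by δ^3, so u(65) = δ^3·u(116) and δ^3 = u(65)/u(116).
With u(x) = x: δ^3 = 65/116 = 0.56034.
Taking the cube root: δ = 0.56034^(1/3) ≈ 0.824.

δ ≈ 0.824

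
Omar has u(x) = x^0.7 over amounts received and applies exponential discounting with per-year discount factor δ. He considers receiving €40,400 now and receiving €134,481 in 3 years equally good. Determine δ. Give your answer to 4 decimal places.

δ ≈ 0.7553

Equating discounted utilities: u(40400) = δ^3·u(134481) ⇒ δ^3 = u(40400)/u(134481).
With u(x) = x^0.7: δ^3 = 40400^0.7/134481^0.7 = (40400/134481)^0.7 = 0.43093.
So δ = 0.43093^(1/3) ≈ 0.7553.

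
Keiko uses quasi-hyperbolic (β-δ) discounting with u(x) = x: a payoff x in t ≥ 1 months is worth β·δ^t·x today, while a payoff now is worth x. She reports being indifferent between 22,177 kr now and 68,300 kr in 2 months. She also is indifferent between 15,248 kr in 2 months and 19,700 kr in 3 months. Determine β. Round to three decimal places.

Both payoffs in the second observation are in the future, so β drops out: δ^2·15248 = δ^3·19700 ⇒ δ = 15248/19700 = 0.77401.
Now use the now-vs-future pair: 22177 = β·δ^2·68300 gives β = 22177/(0.59909·68300) ≈ 0.542.

β ≈ 0.542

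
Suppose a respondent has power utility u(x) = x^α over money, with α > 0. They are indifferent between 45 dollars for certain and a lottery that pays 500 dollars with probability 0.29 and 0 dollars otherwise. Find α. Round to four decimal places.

α ≈ 0.5141

The lottery's expected utility is 0.29·u(500) + 0.71·u(0) = 0.29·500^α (since u(0) = 0 for α > 0).
Indifference: 45^α = 0.29·500^α, so (45/500)^α = 0.29.
α = ln(0.29) / ln(45/500) = -1.2378744/-2.4079456 ≈ 0.5141.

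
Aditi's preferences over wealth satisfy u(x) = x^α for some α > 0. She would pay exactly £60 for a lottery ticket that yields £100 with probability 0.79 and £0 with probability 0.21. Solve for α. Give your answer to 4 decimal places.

α ≈ 0.4615

EU(lottery) = 0.79·100^α + 0.21·0 = 0.79·100^α.
Equating: 60^α = 0.79·100^α, i.e. 0.6000^α = 0.79.
Take logs: α = ln 0.79 / ln(60/100) ≈ 0.461454.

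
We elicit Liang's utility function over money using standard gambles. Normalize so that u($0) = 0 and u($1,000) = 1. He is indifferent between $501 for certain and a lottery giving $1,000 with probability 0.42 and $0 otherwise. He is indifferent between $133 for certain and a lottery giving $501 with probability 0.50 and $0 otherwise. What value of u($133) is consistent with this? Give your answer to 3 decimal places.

First, u($501) = 0.42·u($1,000) + 0.58·u($0) = 0.42.
Chaining: u($133) = 0.50·0.42 + 0.50·0.00 = 0.2100.

0.210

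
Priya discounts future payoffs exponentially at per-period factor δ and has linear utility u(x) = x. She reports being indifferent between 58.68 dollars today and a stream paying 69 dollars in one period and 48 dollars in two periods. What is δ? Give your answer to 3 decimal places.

δ ≈ 0.600

Present value of the stream is 69·δ + 48·δ². Indifference gives 69δ + 48δ² = 58.68.
That is, 48δ² + 69δ − 58.68 = 0, a quadratic in δ.
By the quadratic formula (taking the positive root), δ = (−69 + √16027.56) / 96 ≈ 0.600.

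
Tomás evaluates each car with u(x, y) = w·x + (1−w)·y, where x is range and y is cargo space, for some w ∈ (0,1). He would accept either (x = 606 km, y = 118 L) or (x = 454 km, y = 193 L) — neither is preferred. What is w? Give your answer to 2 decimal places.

w = 0.33

Indifference: w·606 + (1−w)·118 = w·454 + (1−w)·193.
w·(606−454) = (1−w)·(193−118), i.e. w·152 = (1−w)·75.
Hence w = 75/(152+75) = 75/227 = 0.33.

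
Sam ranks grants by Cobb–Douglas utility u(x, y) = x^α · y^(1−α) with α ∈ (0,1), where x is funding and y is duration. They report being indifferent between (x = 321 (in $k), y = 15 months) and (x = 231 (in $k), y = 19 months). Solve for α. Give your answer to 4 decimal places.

Set the two utilities equal: 321^α·15^(1−α) = 231^α·19^(1−α).
(321/231)^α = (19/15)^(1−α); take logs: α·ln(321/231) = (1−α)·ln(19/15), i.e. α·0.3290234 = (1−α)·0.2363888.
With A = 0.3290234 and B = 0.2363888: α·A = (1−α)·B, so α = B/(A+B) = 0.2363888/0.5654122 ≈ 0.4181.

α ≈ 0.4181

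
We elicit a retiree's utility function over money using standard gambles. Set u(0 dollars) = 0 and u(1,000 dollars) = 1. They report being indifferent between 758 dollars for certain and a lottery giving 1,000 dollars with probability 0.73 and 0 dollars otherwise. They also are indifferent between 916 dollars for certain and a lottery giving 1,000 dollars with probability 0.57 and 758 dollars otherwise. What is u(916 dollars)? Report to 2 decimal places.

0.88

The first gamble pins u(758 dollars): it must equal 0.73·1 + 0.27·0 = 0.73.
Then u(916 dollars) = 0.57·u(1,000 dollars) + 0.43·u(758 dollars) = 0.57·1.00 + 0.43·0.73 = 0.8839.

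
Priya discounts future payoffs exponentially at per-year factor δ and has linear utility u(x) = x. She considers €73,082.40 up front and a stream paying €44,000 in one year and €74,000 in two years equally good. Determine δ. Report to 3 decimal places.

Present value of the stream is 44000·δ + 74000·δ². Indifference gives 44000δ + 74000δ² = 73082.40.
That is, 74000δ² + 44000δ − 73082.40 = 0, a quadratic in δ.
By the quadratic formula (taking the positive root), δ = (−44000 + √23568390400.00) / 148000 ≈ 0.740.

δ ≈ 0.740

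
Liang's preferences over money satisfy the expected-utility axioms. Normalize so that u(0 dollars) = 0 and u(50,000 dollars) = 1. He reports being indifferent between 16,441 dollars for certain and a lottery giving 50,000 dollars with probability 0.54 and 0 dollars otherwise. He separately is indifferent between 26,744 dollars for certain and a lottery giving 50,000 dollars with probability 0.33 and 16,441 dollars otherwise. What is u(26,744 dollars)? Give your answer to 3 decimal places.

First, u(16,441 dollars) = 0.54·u(50,000 dollars) + 0.46·u(0 dollars) = 0.54.
Chaining: u(26,744 dollars) = 0.33·1.00 + 0.67·0.54 = 0.6918.

0.692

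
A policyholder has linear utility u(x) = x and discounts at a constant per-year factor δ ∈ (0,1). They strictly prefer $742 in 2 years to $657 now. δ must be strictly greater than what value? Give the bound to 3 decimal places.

δ > 0.941

Under u(x) = x this choice says 657 < δ^2·742.
So δ^2 > 657/742 = 0.88544; taking the square root of both positive sides preserves the inequality.
δ > 0.88544^(1/2) = 0.941.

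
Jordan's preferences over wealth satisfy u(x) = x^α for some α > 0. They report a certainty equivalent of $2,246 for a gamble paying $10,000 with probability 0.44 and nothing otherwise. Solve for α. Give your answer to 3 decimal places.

Since u(0) = 0, the lottery's EU is 0.44·10000^α.
Setting u(2246) equal to that: 2246^α = 0.44·10000^α ⇒ (2246/10000)^α = 0.44.
Taking logs: α·ln(2246/10000) = ln(0.44), so α = -0.820981 / -1.493434 ≈ 0.550.

α ≈ 0.550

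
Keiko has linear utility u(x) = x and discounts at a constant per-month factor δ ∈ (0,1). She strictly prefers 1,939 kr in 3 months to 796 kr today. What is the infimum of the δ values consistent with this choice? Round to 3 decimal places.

Comparing present values: 796 < δ^3·1939.
Dividing by 1939: δ^3 > 0.41052. Both sides are positive, so the cube root keeps the direction.
δ > (796/1939)^(1/3) ≈ 0.743.

δ > 0.743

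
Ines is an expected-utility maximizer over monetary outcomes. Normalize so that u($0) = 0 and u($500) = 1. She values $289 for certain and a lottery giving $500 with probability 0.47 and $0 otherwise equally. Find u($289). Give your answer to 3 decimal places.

0.470

By the standard-gamble method, u($289) is just the indifference probability on the best outcome: 0.47.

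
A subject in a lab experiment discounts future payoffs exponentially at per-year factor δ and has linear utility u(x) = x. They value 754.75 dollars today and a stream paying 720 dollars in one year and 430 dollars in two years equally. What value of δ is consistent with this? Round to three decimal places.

Equating present values: 754.75 = 720δ + 430δ².
That is, 430δ² + 720δ − 754.75 = 0, a quadratic in δ.
δ = (−720 + √(720² + 4·430·754.75)) / (2·430) = (−720 + √1816570.00) / 860 ≈ 0.730.

δ ≈ 0.730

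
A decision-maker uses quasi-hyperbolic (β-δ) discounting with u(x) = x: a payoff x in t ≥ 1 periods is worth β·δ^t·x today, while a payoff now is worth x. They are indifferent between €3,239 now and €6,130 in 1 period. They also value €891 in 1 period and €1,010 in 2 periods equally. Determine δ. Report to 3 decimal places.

The second indifference involves only future payoffs, so β cancels: β·δ^1·891 = β·δ^2·1010, giving δ = 891/1010 = 0.88218.

δ ≈ 0.882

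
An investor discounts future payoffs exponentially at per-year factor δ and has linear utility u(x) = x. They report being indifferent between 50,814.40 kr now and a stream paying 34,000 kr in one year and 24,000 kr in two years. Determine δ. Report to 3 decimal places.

The stream is worth 34000δ + 24000δ² today, so 34000δ + 24000δ² = 50814.40.
Rearranged: 24000δ² + 34000δ − 50814.40 = 0.
The positive root is δ = [−34000 + √(34000² + 4·24000·50814.40)] / (2·24000) = (−34000 + 77680.000)/48000 ≈ 0.910.

δ ≈ 0.910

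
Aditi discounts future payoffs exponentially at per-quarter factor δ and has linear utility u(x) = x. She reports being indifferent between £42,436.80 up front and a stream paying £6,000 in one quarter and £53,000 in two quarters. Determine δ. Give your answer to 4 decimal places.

δ ≈ 0.8400

The stream is worth 6000δ + 53000δ² today, so 6000δ + 53000δ² = 42436.80.
Rearranged: 53000δ² + 6000δ − 42436.80 = 0.
The positive root is δ = [−6000 + √(6000² + 4·53000·42436.80)] / (2·53000) = (−6000 + 95040.000)/106000 ≈ 0.8400.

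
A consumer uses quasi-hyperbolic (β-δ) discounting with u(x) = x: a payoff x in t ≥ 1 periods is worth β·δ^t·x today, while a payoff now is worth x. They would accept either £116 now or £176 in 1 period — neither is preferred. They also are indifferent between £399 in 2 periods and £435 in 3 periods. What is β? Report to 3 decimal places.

β ≈ 0.719

Both payoffs in the second observation are in the future, so β drops out: δ^2·399 = δ^3·435 ⇒ δ = 399/435 = 0.91724.
Substituting δ into 116 = β·δ·176: β = 116/(161.434) ≈ 0.719.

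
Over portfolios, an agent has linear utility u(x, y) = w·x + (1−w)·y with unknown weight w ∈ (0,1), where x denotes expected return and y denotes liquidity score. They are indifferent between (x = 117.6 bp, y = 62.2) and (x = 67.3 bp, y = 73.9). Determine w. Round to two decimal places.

w = 0.19

Indifference: w·117.6 + (1−w)·62.2 = w·67.3 + (1−w)·73.9.
Collecting terms: w·50.3 = (1−w)·11.7.
Hence w = 11.7/(50.3+11.7) = 11.7/62 = 0.19.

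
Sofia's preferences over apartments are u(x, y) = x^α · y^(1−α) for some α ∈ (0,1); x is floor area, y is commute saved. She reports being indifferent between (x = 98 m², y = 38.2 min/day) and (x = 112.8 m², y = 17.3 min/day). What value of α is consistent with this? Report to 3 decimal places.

α ≈ 0.849

The Cobb–Douglas utilities coincide, so 98^α·38.2^(1−α) = 112.8^α·17.3^(1−α).
(98/112.8)^α = (17.3/38.2)^(1−α); take logs: α·ln(98/112.8) = (1−α)·ln(17.3/38.2), i.e. α·-0.140649 = (1−α)·-0.792129.
So α/(1−α) = (-0.792129)/(-0.140649) = 5.631956, and α = 5.631956/6.631956 ≈ 0.849.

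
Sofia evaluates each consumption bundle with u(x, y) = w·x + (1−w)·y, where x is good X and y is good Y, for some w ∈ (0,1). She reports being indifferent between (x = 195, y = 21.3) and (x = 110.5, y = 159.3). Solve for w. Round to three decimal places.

w = 0.620

Indifference: w·195 + (1−w)·21.3 = w·110.5 + (1−w)·159.3.
Collecting terms: w·84.5 = (1−w)·138.
The marginal rate of substitution is 138/84.5, so w = 138/(84.5+138) = 0.620.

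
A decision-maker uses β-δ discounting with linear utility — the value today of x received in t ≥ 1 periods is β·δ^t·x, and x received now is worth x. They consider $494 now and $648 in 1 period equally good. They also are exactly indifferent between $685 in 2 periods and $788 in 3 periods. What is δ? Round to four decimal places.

δ ≈ 0.8693

From the later pair, β·δ^2·685 = β·δ^3·788; dividing through, δ = 685/788 = 0.86929.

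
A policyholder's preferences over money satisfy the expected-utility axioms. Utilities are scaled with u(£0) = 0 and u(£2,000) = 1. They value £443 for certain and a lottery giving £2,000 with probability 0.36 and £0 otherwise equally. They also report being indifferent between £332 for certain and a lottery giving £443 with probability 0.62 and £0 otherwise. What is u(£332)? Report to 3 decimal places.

0.223

First, u(£443) = 0.36·u(£2,000) + 0.64·u(£0) = 0.36.
Chaining: u(£332) = 0.62·0.36 + 0.38·0.00 = 0.2232.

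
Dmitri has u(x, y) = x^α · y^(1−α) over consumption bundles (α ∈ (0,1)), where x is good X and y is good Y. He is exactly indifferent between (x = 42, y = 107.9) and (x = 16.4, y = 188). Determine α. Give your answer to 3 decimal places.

α ≈ 0.371

Set the two utilities equal: 42^α·107.9^(1−α) = 16.4^α·188^(1−α).
(42/16.4)^α = (188/107.9)^(1−α); take logs: α·ln(42/16.4) = (1−α)·ln(188/107.9), i.e. α·0.940388 = (1−α)·0.555237.
So α/(1−α) = (0.555237)/(0.940388) = 0.590434, and α = 0.590434/1.590434 ≈ 0.371.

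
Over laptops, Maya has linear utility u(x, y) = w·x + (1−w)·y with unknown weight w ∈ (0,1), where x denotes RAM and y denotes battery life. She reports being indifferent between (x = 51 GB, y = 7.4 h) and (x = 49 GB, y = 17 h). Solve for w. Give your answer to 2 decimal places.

Equating utilities: w·51 + (1−w)·7.4 = w·49 + (1−w)·17.
Collecting terms: w·2 = (1−w)·9.6.
The marginal rate of substitution is 9.6/2, so w = 9.6/(2+9.6) = 0.83.

w = 0.83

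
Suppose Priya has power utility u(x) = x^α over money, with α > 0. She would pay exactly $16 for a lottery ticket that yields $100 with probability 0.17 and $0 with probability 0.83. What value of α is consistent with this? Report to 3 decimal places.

EU(lottery) = 0.17·100^α + 0.83·0 = 0.17·100^α.
Equating: 16^α = 0.17·100^α, i.e. 0.1600^α = 0.17.
Taking logs: α·ln(16/100) = ln(0.17), so α = -1.771957 / -1.832581 ≈ 0.967.

α ≈ 0.967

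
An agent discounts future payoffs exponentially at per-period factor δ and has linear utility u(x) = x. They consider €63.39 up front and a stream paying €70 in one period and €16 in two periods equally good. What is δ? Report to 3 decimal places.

Equating present values: 63.39 = 70δ + 16δ².
So 16δ² + 70δ − 63.39 = 0.
By the quadratic formula (taking the positive root), δ = (−70 + √8956.96) / 32 ≈ 0.770.

δ ≈ 0.770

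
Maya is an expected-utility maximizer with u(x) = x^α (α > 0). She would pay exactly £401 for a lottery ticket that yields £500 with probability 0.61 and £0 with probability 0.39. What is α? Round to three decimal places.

α ≈ 2.240

Since u(0) = 0, the lottery's EU is 0.61·500^α.
Equating: 401^α = 0.61·500^α, i.e. 0.8020^α = 0.61.
Take logs: α = ln 0.61 / ln(401/500) ≈ 2.24022.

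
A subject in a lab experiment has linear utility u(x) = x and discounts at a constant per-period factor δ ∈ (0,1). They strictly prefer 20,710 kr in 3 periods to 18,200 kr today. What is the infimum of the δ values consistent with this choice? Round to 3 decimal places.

Comparing present values: 18200 < δ^3·20710.
So δ^3 > 18200/20710 = 0.87880; taking the cube root of both positive sides preserves the inequality.
δ > 0.87880^(1/3) = 0.958.

δ > 0.958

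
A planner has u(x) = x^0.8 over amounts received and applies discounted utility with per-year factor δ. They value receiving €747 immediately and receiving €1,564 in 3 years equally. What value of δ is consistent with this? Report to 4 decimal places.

δ ≈ 0.8211

Equating discounted utilities: u(747) = δ^3·u(1564) ⇒ δ^3 = u(747)/u(1564).
Since u(x) = x^0.8, δ^3 = (747/1564)^0.8 = 0.47762^0.8 = 0.55369.
Hence δ = (0.55369)^(1/3) = 0.821150.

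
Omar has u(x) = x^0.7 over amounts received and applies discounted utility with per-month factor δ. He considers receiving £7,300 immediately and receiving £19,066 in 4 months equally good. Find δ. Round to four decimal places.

Indifference means u(7300) = δ^4 · u(19066), so δ^4 = u(7300)/u(19066).
Since u(x) = x^0.7, δ^4 = (7300/19066)^0.7 = 0.38288^0.7 = 0.51067.
So δ = 0.51067^(1/4) ≈ 0.8453.

δ ≈ 0.8453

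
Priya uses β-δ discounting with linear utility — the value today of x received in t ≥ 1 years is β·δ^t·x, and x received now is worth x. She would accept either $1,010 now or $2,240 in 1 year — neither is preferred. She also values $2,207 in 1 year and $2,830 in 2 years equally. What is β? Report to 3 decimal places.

From the later pair, β·δ^1·2207 = β·δ^2·2830; dividing through, δ = 2207/2830 = 0.77986.
Now use the now-vs-future pair: 1010 = β·δ·2240 gives β = 1010/(0.77986·2240) ≈ 0.578.

β ≈ 0.578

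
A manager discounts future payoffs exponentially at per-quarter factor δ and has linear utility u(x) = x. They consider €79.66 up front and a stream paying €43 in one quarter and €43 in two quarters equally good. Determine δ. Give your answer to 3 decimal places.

Present value of the stream is 43·δ + 43·δ². Indifference gives 43δ + 43δ² = 79.66.
That is, 43δ² + 43δ − 79.66 = 0, a quadratic in δ.
By the quadratic formula (taking the positive root), δ = (−43 + √15550.52) / 86 ≈ 0.950.

δ ≈ 0.950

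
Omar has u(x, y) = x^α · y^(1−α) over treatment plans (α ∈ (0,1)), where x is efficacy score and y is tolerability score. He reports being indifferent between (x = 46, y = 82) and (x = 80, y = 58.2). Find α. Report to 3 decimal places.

α ≈ 0.383

Indifference: 46^α · 82^(1−α) = 80^α · 58.2^(1−α).
(46/80)^α = (58.2/82)^(1−α); take logs: α·ln(46/80) = (1−α)·ln(58.2/82), i.e. α·-0.553385 = (1−α)·-0.342834.
Thus α·(-0.896219) = -0.342834, so α = -0.342834/-0.896219 ≈ 0.383.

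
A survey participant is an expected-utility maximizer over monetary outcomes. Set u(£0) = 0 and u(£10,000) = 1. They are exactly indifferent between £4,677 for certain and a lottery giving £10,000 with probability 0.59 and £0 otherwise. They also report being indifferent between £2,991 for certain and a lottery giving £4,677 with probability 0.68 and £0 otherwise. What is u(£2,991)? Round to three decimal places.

From the first indifference, u(£4,677) = 0.59·u(£10,000) + 0.41·u(£0) = 0.59·1 + 0.41·0 = 0.59.
Chaining: u(£2,991) = 0.68·0.59 + 0.32·0.00 = 0.4012.

0.401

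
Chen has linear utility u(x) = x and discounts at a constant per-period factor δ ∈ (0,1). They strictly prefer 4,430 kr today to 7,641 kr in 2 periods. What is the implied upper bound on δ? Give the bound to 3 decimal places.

The preference means 4430 > δ^2·7641.
Hence δ^2 < 4430/7641 = 0.57977, and x ↦ x^(1/2) is increasing on (0,∞).
δ < 0.57977^(1/2) = 0.761.

δ < 0.761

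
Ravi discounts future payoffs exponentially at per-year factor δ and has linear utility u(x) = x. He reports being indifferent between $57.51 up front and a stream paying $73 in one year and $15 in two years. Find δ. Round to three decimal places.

The stream is worth 73δ + 15δ² today, so 73δ + 15δ² = 57.51.
So 15δ² + 73δ − 57.51 = 0.
By the quadratic formula (taking the positive root), δ = (−73 + √8779.60) / 30 ≈ 0.690.

δ ≈ 0.690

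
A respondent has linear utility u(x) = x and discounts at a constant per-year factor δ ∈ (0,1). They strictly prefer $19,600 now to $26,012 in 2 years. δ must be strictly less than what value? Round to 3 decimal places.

δ < 0.868

Comparing present values: 19600 > δ^2·26012.
Hence δ^2 < 19600/26012 = 0.75350, and x ↦ x^(1/2) is increasing on (0,∞).
δ < 0.75350^(1/2) = 0.868.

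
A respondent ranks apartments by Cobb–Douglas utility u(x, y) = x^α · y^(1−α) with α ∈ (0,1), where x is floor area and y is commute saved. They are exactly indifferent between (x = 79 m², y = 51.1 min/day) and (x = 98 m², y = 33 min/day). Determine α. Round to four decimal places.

α ≈ 0.6699

Set the two utilities equal: 79^α·51.1^(1−α) = 98^α·33^(1−α).
Taking logs: α·ln 79 + (1−α)·ln 51.1 = α·ln 98 + (1−α)·ln 33, i.e. α·-0.2155196 = (1−α)·-0.4372769.
So α/(1−α) = (-0.4372769)/(-0.2155196) = 2.0289426, and α = 2.0289426/3.0289426 ≈ 0.6699.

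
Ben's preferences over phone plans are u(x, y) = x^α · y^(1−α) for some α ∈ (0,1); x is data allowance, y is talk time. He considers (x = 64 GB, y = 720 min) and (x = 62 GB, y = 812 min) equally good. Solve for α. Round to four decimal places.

Indifference: 64^α · 720^(1−α) = 62^α · 812^(1−α).
Taking logs: α·ln 64 + (1−α)·ln 720 = α·ln 62 + (1−α)·ln 812, i.e. α·0.0317487 = (1−α)·0.1202491.
Thus α·(0.1519978) = 0.1202491, so α = 0.1202491/0.1519978 ≈ 0.7911.

α ≈ 0.7911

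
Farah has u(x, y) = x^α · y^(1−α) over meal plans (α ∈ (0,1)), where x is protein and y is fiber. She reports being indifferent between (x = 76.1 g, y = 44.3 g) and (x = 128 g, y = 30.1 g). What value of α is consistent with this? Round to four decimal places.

α ≈ 0.4263

Indifference: 76.1^α · 44.3^(1−α) = 128^α · 30.1^(1−α).
Rearrange to (76.1/128)^α = (30.1/44.3)^(1−α) and take logs: α·-0.5199820 = (1−α)·-0.3864595.
So α/(1−α) = (-0.3864595)/(-0.5199820) = 0.7432171, and α = 0.7432171/1.7432171 ≈ 0.4263.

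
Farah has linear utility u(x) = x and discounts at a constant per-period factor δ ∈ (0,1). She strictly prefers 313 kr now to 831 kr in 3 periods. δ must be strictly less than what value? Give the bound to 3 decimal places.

The preference means 313 > δ^3·831.
Hence δ^3 < 313/831 = 0.37665, and x ↦ x^(1/3) is increasing on (0,∞).
δ < 0.37665^(1/3) = 0.722.

δ < 0.722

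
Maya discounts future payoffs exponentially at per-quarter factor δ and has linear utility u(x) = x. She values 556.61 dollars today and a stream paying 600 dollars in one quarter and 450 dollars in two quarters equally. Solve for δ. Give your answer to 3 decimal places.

δ ≈ 0.630

The stream is worth 600δ + 450δ² today, so 600δ + 450δ² = 556.61.
Rearranged: 450δ² + 600δ − 556.61 = 0.
δ = (−600 + √(600² + 4·450·556.61)) / (2·450) = (−600 + √1361898.00) / 900 ≈ 0.630.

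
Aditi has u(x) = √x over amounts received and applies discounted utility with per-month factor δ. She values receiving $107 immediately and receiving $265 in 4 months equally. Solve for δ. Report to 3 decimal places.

δ ≈ 0.893

Indifference means u(107) = δ^4 · u(265), so δ^4 = u(107)/u(265).
Since u(x) = √x, δ^4 = √(107/265) = 0.63543.
Taking the 4th root: δ = 0.63543^(1/4) ≈ 0.893.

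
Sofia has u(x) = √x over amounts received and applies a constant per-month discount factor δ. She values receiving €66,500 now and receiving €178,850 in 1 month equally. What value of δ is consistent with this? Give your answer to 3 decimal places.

δ ≈ 0.610

Indifference means u(66500) = δ · u(178850), so δ = u(66500)/u(178850).
With u(x) = √x: δ = √66500/√178850 = √(66500/178850) = 0.60977.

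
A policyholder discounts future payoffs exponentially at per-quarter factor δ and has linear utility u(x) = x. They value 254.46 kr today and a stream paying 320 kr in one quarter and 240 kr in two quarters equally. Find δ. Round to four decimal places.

Present value of the stream is 320·δ + 240·δ². Indifference gives 320δ + 240δ² = 254.46.
Rearranged: 240δ² + 320δ − 254.46 = 0.
δ = (−320 + √(320² + 4·240·254.46)) / (2·240) = (−320 + √346681.60) / 480 ≈ 0.5600.

δ ≈ 0.5600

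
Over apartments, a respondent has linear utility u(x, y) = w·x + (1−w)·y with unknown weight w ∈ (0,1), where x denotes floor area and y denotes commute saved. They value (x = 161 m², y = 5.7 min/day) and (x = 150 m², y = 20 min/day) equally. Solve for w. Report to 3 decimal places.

w = 0.565

Equating utilities: w·161 + (1−w)·5.7 = w·150 + (1−w)·20.
w·(161−150) = (1−w)·(20−5.7), i.e. w·11 = (1−w)·14.3.
So w/(1−w) = 14.3/11 = 1.3000, giving w = 14.3/(11+14.3) = 0.565.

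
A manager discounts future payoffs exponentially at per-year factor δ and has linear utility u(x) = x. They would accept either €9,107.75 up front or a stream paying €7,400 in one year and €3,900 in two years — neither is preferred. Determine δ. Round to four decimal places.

The stream is worth 7400δ + 3900δ² today, so 7400δ + 3900δ² = 9107.75.
So 3900δ² + 7400δ − 9107.75 = 0.
δ = (−7400 + √(7400² + 4·3900·9107.75)) / (2·3900) = (−7400 + √196840900.00) / 7800 ≈ 0.8500.

δ ≈ 0.8500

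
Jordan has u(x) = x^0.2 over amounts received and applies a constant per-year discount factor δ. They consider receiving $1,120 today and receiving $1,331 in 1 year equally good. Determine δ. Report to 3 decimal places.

δ ≈ 0.966

Indifference means u(1120) = δ · u(1331), so δ = u(1120)/u(1331).
With u(x) = x^0.2: δ = 1120^0.2/1331^0.2 = (1120/1331)^0.2 = 0.96607.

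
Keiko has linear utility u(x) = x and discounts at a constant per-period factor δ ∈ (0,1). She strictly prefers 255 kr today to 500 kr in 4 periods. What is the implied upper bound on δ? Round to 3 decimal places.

δ < 0.845

Comparing present values: 255 > δ^4·500.
Dividing by 500: δ^4 < 0.51000. Both sides are positive, so the 4th root keeps the direction.
δ < (255/500)^(1/4) ≈ 0.845.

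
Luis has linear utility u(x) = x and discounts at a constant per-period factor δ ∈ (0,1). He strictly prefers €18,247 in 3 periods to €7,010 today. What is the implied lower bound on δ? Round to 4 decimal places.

δ > 0.7270

Comparing present values: 7010 < δ^3·18247.
So δ^3 > 7010/18247 = 0.38417; taking the cube root of both positive sides preserves the inequality.
δ > 0.38417^(1/3) = 0.7270.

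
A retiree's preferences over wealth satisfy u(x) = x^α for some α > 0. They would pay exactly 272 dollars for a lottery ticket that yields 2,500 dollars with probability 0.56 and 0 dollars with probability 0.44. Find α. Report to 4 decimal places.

Since u(0) = 0, the lottery's EU is 0.56·2500^α.
Equating: 272^α = 0.56·2500^α, i.e. 0.1088^α = 0.56.
Take logs: α = ln 0.56 / ln(272/2500) ≈ 0.261386.

α ≈ 0.2614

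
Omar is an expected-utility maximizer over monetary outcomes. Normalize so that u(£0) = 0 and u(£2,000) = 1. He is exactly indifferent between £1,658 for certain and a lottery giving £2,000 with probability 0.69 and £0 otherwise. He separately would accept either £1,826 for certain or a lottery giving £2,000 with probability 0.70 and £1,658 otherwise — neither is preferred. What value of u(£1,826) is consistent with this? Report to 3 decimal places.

0.907

First, u(£1,658) = 0.69·u(£2,000) + 0.31·u(£0) = 0.69.
Then u(£1,826) = 0.70·u(£2,000) + 0.30·u(£1,658) = 0.70·1.00 + 0.30·0.69 = 0.9070.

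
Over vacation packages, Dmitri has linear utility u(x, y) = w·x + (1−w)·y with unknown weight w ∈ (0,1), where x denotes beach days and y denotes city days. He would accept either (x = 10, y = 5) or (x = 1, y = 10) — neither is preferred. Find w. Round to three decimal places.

w = 0.357

u(10,5) = u(1,10) means w·10 + (1−w)·5 = w·1 + (1−w)·10.
Collecting terms: w·9 = (1−w)·5.
So w/(1−w) = 5/9 = 0.5556, giving w = 5/(9+5) = 0.357.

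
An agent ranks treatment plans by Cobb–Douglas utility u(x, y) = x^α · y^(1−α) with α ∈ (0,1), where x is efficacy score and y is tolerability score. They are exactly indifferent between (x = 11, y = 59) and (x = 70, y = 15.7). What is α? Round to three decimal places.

α ≈ 0.417

The Cobb–Douglas utilities coincide, so 11^α·59^(1−α) = 70^α·15.7^(1−α).
Taking logs: α·ln 11 + (1−α)·ln 59 = α·ln 70 + (1−α)·ln 15.7, i.e. α·-1.850600 = (1−α)·-1.323877.
So α/(1−α) = (-1.323877)/(-1.850600) = 0.715377, and α = 0.715377/1.715377 ≈ 0.417.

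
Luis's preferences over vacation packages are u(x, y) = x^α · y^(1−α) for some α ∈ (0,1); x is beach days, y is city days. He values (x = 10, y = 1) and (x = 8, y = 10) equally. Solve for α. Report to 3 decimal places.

Indifference: 10^α · 1^(1−α) = 8^α · 10^(1−α).
(10/8)^α = (10/1)^(1−α); take logs: α·ln(10/8) = (1−α)·ln(10/1), i.e. α·0.223144 = (1−α)·2.302585.
So α/(1−α) = (2.302585)/(0.223144) = 10.318830, and α = 10.318830/11.318830 ≈ 0.912.

α ≈ 0.912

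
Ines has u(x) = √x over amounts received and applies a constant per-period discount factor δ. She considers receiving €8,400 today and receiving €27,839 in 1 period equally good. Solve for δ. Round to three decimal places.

δ ≈ 0.549

The payoff in 1 period is discounted by δ, so u(8400) = δ·u(27839) and δ = u(8400)/u(27839).
Since u(x) = √x, δ = √(8400/27839) = 0.54930.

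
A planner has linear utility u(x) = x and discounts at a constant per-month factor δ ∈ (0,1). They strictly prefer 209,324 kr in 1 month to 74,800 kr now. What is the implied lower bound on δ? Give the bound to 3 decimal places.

The preference means 74800 < δ·209324.
So δ > 74800/209324 = 0.35734.

δ > 0.357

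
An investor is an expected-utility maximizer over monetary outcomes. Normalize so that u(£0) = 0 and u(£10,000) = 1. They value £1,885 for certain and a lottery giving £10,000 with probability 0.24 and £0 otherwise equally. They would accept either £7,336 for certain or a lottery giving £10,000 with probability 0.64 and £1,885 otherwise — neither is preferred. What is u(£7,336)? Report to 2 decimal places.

The first gamble pins u(£1,885): it must equal 0.24·1 + 0.76·0 = 0.24.
Chaining: u(£7,336) = 0.64·1.00 + 0.36·0.24 = 0.7264.

0.73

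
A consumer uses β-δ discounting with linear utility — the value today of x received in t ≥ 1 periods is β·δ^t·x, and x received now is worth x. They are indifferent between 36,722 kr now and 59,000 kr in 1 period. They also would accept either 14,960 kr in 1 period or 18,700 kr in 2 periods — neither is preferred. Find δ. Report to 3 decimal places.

Both payoffs in the second observation are in the future, so β drops out: δ^1·14960 = δ^2·18700 ⇒ δ = 14960/18700 = 0.80000.

δ ≈ 0.800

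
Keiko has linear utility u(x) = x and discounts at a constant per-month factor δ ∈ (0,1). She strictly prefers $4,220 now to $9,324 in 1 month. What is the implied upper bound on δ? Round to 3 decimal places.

The preference means 4220 > δ·9324.
Dividing through by 9324 gives δ < 0.45260.

δ < 0.453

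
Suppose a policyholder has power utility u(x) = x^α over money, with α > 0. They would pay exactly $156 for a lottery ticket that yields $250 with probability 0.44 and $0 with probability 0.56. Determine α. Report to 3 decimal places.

EU(lottery) = 0.44·250^α + 0.56·0 = 0.44·250^α.
Indifference: 156^α = 0.44·250^α, so (156/250)^α = 0.44.
Take logs: α = ln 0.44 / ln(156/250) ≈ 1.74082.

α ≈ 1.741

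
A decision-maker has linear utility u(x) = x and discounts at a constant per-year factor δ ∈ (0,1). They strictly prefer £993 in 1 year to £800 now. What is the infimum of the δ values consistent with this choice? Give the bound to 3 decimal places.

The preference means 800 < δ·993.
Dividing through by 993 gives δ > 0.80564.

δ > 0.806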